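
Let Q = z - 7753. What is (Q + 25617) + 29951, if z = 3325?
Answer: 51140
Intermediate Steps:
Q = -4428 (Q = 3325 - 7753 = -4428)
(Q + 25617) + 29951 = (-4428 + 25617) + 29951 = 21189 + 29951 = 51140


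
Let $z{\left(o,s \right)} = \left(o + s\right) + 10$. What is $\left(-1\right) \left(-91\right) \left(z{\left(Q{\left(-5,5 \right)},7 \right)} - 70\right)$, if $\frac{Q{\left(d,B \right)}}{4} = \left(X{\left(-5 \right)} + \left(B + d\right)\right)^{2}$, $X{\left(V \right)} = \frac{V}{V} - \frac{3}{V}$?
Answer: $- \frac{97279}{25} \approx -3891.2$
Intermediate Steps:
$X{\left(V \right)} = 1 - \frac{3}{V}$
$Q{\left(d,B \right)} = 4 \left(\frac{8}{5} + B + d\right)^{2}$ ($Q{\left(d,B \right)} = 4 \left(\frac{-3 - 5}{-5} + \left(B + d\right)\right)^{2} = 4 \left(\left(- \frac{1}{5}\right) \left(-8\right) + \left(B + d\right)\right)^{2} = 4 \left(\frac{8}{5} + \left(B + d\right)\right)^{2} = 4 \left(\frac{8}{5} + B + d\right)^{2}$)
$z{\left(o,s \right)} = 10 + o + s$
$\left(-1\right) \left(-91\right) \left(z{\left(Q{\left(-5,5 \right)},7 \right)} - 70\right) = \left(-1\right) \left(-91\right) \left(\left(10 + \frac{4 \left(8 + 5 \cdot 5 + 5 \left(-5\right)\right)^{2}}{25} + 7\right) - 70\right) = 91 \left(\left(10 + \frac{4 \left(8 + 25 - 25\right)^{2}}{25} + 7\right) - 70\right) = 91 \left(\left(10 + \frac{4 \cdot 8^{2}}{25} + 7\right) - 70\right) = 91 \left(\left(10 + \frac{4}{25} \cdot 64 + 7\right) - 70\right) = 91 \left(\left(10 + \frac{256}{25} + 7\right) - 70\right) = 91 \left(\frac{681}{25} - 70\right) = 91 \left(- \frac{1069}{25}\right) = - \frac{97279}{25}$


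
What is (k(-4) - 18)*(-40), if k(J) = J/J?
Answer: 680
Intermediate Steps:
k(J) = 1
(k(-4) - 18)*(-40) = (1 - 18)*(-40) = -17*(-40) = 680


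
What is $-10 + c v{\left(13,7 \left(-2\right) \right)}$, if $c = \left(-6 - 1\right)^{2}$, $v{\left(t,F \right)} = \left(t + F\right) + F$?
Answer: $-745$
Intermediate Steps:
$v{\left(t,F \right)} = t + 2 F$ ($v{\left(t,F \right)} = \left(F + t\right) + F = t + 2 F$)
$c = 49$ ($c = \left(-7\right)^{2} = 49$)
$-10 + c v{\left(13,7 \left(-2\right) \right)} = -10 + 49 \left(13 + 2 \cdot 7 \left(-2\right)\right) = -10 + 49 \left(13 + 2 \left(-14\right)\right) = -10 + 49 \left(13 - 28\right) = -10 + 49 \left(-15\right) = -10 - 735 = -745$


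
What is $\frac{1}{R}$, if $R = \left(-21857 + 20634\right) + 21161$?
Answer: $\frac{1}{19938} \approx 5.0156 \cdot 10^{-5}$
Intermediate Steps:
$R = 19938$ ($R = -1223 + 21161 = 19938$)
$\frac{1}{R} = \frac{1}{19938}$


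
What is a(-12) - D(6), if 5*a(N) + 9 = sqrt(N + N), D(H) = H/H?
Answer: -14/5 + 2*I*sqrt(6)/5 ≈ -2.8 + 0.9798*I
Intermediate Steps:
D(H) = 1
a(N) = -9/5 + sqrt(2)*sqrt(N)/5 (a(N) = -9/5 + sqrt(N + N)/5 = -9/5 + sqrt(2*N)/5 = -9/5 + (sqrt(2)*sqrt(N))/5 = -9/5 + sqrt(2)*sqrt(N)/5)
a(-12) - D(6) = (-9/5 + sqrt(2)*sqrt(-12)/5) - 1*1 = (-9/5 + sqrt(2)*(2*I*sqrt(3))/5) - 1 = (-9/5 + 2*I*sqrt(6)/5) - 1 = -14/5 + 2*I*sqrt(6)/5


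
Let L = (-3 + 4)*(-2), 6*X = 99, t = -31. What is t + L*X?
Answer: -64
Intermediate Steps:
X = 33/2 (X = (⅙)*99 = 33/2 ≈ 16.500)
L = -2 (L = 1*(-2) = -2)
t + L*X = -31 - 2*33/2 = -31 - 33 = -64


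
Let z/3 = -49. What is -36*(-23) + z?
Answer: 681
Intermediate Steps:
z = -147 (z = 3*(-49) = -147)
-36*(-23) + z = -36*(-23) - 147 = 828 - 147 = 681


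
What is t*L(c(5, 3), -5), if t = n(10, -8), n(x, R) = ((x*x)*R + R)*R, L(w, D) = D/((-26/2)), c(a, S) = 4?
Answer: 32320/13 ≈ 2486.2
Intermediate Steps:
L(w, D) = -D/13 (L(w, D) = D/((-26*1/2)) = D/(-13) = D*(-1/13) = -D/13)
n(x, R) = R*(R + R*x**2) (n(x, R) = (x**2*R + R)*R = (R*x**2 + R)*R = (R + R*x**2)*R = R*(R + R*x**2))
t = 6464 (t = (-8)**2*(1 + 10**2) = 64*(1 + 100) = 64*101 = 6464)
t*L(c(5, 3), -5) = 6464*(-1/13*(-5)) = 6464*(5/13) = 32320/13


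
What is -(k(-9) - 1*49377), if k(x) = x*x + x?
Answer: 49305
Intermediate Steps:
k(x) = x + x² (k(x) = x² + x = x + x²)
-(k(-9) - 1*49377) = -(-9*(1 - 9) - 1*49377) = -(-9*(-8) - 49377) = -(72 - 49377) = -1*(-49305) = 49305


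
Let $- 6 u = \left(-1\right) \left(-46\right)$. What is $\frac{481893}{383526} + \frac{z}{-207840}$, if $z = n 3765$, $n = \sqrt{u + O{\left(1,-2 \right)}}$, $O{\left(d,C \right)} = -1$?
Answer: $\frac{160631}{127842} - \frac{251 i \sqrt{78}}{41568} \approx 1.2565 - 0.053329 i$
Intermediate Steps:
$u = - \frac{23}{3}$ ($u = - \frac{\left(-1\right) \left(-46\right)}{6} = \left(- \frac{1}{6}\right) 46 = - \frac{23}{3} \approx -7.6667$)
$n = \frac{i \sqrt{78}}{3}$ ($n = \sqrt{- \frac{23}{3} - 1} = \sqrt{- \frac{26}{3}} = \frac{i \sqrt{78}}{3} \approx 2.9439 i$)
$z = 1255 i \sqrt{78}$ ($z = \frac{i \sqrt{78}}{3} \cdot 3765 = 1255 i \sqrt{78} \approx 11084.0 i$)
$\frac{481893}{383526} + \frac{z}{-207840} = \frac{481893}{383526} + \frac{1255 i \sqrt{78}}{-207840} = 481893 \cdot \frac{1}{383526} + 1255 i \sqrt{78} \left(- \frac{1}{207840}\right) = \frac{160631}{127842} - \frac{251 i \sqrt{78}}{41568}$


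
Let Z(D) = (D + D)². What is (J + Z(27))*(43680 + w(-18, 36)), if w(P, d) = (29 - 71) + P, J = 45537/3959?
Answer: 505554971220/3959 ≈ 1.2770e+8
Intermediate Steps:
J = 45537/3959 (J = 45537*(1/3959) = 45537/3959 ≈ 11.502)
w(P, d) = -42 + P
Z(D) = 4*D² (Z(D) = (2*D)² = 4*D²)
(J + Z(27))*(43680 + w(-18, 36)) = (45537/3959 + 4*27²)*(43680 + (-42 - 18)) = (45537/3959 + 4*729)*(43680 - 60) = (45537/3959 + 2916)*43620 = (11589981/3959)*43620 = 505554971220/3959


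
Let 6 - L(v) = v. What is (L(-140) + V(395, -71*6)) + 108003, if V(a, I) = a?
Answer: 108544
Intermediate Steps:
L(v) = 6 - v
(L(-140) + V(395, -71*6)) + 108003 = ((6 - 1*(-140)) + 395) + 108003 = ((6 + 140) + 395) + 108003 = (146 + 395) + 108003 = 541 + 108003 = 108544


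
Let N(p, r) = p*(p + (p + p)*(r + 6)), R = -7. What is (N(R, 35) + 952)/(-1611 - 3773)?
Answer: -5019/5384 ≈ -0.93221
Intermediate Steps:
N(p, r) = p*(p + 2*p*(6 + r)) (N(p, r) = p*(p + (2*p)*(6 + r)) = p*(p + 2*p*(6 + r)))
(N(R, 35) + 952)/(-1611 - 3773) = ((-7)²*(13 + 2*35) + 952)/(-1611 - 3773) = (49*(13 + 70) + 952)/(-5384) = (49*83 + 952)*(-1/5384) = (4067 + 952)*(-1/5384) = 5019*(-1/5384) = -5019/5384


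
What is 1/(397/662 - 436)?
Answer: -662/288235 ≈ -0.0022967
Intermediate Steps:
1/(397/662 - 436) = 1/(-288235/662) = -662/288235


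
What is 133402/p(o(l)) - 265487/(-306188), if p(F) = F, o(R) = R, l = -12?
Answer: -10210726433/918564 ≈ -11116.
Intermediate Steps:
133402/p(o(l)) - 265487/(-306188) = 133402/(-12) - 265487/(-306188) = 133402*(-1/12) - 265487*(-1/306188) = -66701/6 + 265487/306188 = -10210726433/918564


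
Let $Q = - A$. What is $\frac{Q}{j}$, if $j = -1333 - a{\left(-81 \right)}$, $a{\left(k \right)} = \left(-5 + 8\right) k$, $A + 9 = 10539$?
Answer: $\frac{1053}{109} \approx 9.6606$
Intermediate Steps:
$A = 10530$ ($A = -9 + 10539 = 10530$)
$a{\left(k \right)} = 3 k$
$j = -1090$ ($j = -1333 - 3 \left(-81\right) = -1333 - -243 = -1333 + 243 = -1090$)
$Q = -10530$ ($Q = \left(-1\right) 10530 = -10530$)
$\frac{Q}{j} = - \frac{10530}{-1090} = \left(-10530\right) \left(- \frac{1}{1090}\right) = \frac{1053}{109}$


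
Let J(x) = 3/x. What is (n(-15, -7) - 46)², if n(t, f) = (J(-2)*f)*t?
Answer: 165649/4 ≈ 41412.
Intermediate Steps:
n(t, f) = -3*f*t/2 (n(t, f) = ((3/(-2))*f)*t = ((3*(-½))*f)*t = (-3*f/2)*t = -3*f*t/2)
(n(-15, -7) - 46)² = (-3/2*(-7)*(-15) - 46)² = (-315/2 - 46)² = (-407/2)² = 165649/4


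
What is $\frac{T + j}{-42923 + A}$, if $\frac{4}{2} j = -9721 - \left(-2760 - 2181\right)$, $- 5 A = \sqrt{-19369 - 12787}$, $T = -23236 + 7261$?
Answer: $\frac{19707022375}{46059630381} - \frac{183650 i \sqrt{8039}}{46059630381} \approx 0.42786 - 0.0003575 i$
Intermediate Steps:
$T = -15975$
$A = - \frac{2 i \sqrt{8039}}{5}$ ($A = - \frac{\sqrt{-19369 - 12787}}{5} = - \frac{\sqrt{-32156}}{5} = - \frac{2 i \sqrt{8039}}{5} \approx - 35.864 i$)
$j = -2390$ ($j = \frac{-9721 - \left(-2760 - 2181\right)}{2} = \frac{-9721 - -4941}{2} = \frac{-9721 + 4941}{2} = \frac{1}{2} \left(-4780\right) = -2390$)
$\frac{T + j}{-42923 + A} = \frac{-15975 - 2390}{-42923 - \frac{2 i \sqrt{8039}}{5}} = - \frac{18365}{-42923 - \frac{2 i \sqrt{8039}}{5}}$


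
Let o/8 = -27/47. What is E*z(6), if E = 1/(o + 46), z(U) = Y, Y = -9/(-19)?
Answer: 423/36974 ≈ 0.011440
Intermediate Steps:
Y = 9/19 (Y = -9*(-1/19) = 9/19 ≈ 0.47368)
z(U) = 9/19
o = -216/47 (o = 8*(-27/47) = -216/47 ≈ -4.5957)
E = 47/1946 (E = 1/(-216/47 + 46) = 1/(1946/47) = 47/1946 ≈ 0.024152)
E*z(6) = (47/1946)*(9/19) = 423/36974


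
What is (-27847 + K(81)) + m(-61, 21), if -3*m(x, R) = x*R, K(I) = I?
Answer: -27339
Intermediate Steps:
m(x, R) = -R*x/3 (m(x, R) = -x*R/3 = -R*x/3)
(-27847 + K(81)) + m(-61, 21) = (-27847 + 81) - 1/3*21*(-61) = -27766 + 427 = -27339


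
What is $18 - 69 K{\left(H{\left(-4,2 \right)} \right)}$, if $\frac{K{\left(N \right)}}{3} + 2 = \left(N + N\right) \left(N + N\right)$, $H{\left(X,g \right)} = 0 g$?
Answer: $432$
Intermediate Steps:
$H{\left(X,g \right)} = 0$
$K{\left(N \right)} = -6 + 12 N^{2}$ ($K{\left(N \right)} = -6 + 3 \left(N + N\right) \left(N + N\right) = -6 + 3 \cdot 2 N 2 N = -6 + 3 \cdot 4 N^{2} = -6 + 12 N^{2}$)
$18 - 69 K{\left(H{\left(-4,2 \right)} \right)} = 18 - 69 \left(-6 + 12 \cdot 0^{2}\right) = 18 - 69 \left(-6 + 12 \cdot 0\right) = 18 - 69 \left(-6 + 0\right) = 18 - -414 = 18 + 414 = 432$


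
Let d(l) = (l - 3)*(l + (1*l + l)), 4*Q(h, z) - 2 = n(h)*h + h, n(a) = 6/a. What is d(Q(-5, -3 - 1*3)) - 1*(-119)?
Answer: 1823/16 ≈ 113.94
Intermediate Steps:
Q(h, z) = 2 + h/4 (Q(h, z) = ½ + ((6/h)*h + h)/4 = ½ + (6 + h)/4 = ½ + (3/2 + h/4) = 2 + h/4)
d(l) = 3*l*(-3 + l) (d(l) = (-3 + l)*(l + (l + l)) = (-3 + l)*(l + 2*l) = (-3 + l)*(3*l) = 3*l*(-3 + l))
d(Q(-5, -3 - 1*3)) - 1*(-119) = 3*(2 + (¼)*(-5))*(-3 + (2 + (¼)*(-5))) - 1*(-119) = 3*(2 - 5/4)*(-3 + (2 - 5/4)) + 119 = 3*(¾)*(-3 + ¾) + 119 = 3*(¾)*(-9/4) + 119 = -81/16 + 119 = 1823/16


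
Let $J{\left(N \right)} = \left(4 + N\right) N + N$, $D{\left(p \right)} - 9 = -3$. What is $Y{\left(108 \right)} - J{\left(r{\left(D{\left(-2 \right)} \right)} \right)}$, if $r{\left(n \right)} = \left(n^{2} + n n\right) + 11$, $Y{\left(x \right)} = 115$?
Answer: $-7189$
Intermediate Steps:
$D{\left(p \right)} = 6$ ($D{\left(p \right)} = 9 - 3 = 6$)
$r{\left(n \right)} = 11 + 2 n^{2}$ ($r{\left(n \right)} = \left(n^{2} + n^{2}\right) + 11 = 2 n^{2} + 11 = 11 + 2 n^{2}$)
$J{\left(N \right)} = N + N \left(4 + N\right)$ ($J{\left(N \right)} = N \left(4 + N\right) + N = N + N \left(4 + N\right)$)
$Y{\left(108 \right)} - J{\left(r{\left(D{\left(-2 \right)} \right)} \right)} = 115 - \left(11 + 2 \cdot 6^{2}\right) \left(5 + \left(11 + 2 \cdot 6^{2}\right)\right) = 115 - \left(11 + 2 \cdot 36\right) \left(5 + \left(11 + 2 \cdot 36\right)\right) = 115 - \left(11 + 72\right) \left(5 + \left(11 + 72\right)\right) = 115 - 83 \left(5 + 83\right) = 115 - 83 \cdot 88 = 115 - 7304 = -7189$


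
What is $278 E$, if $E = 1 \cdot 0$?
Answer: $0$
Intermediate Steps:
$E = 0$
$278 E = 278 \cdot 0 = 0$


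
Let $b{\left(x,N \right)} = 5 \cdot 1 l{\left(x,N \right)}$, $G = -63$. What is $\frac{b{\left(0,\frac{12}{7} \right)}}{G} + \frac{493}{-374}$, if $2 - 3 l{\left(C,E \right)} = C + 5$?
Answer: $- \frac{1717}{1386} \approx -1.2388$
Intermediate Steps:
$l{\left(C,E \right)} = -1 - \frac{C}{3}$ ($l{\left(C,E \right)} = \frac{2}{3} - \frac{C + 5}{3} = \frac{2}{3} - \frac{5 + C}{3} = \frac{2}{3} - \left(\frac{5}{3} + \frac{C}{3}\right) = -1 - \frac{C}{3}$)
$b{\left(x,N \right)} = -5 - \frac{5 x}{3}$ ($b{\left(x,N \right)} = 5 \cdot 1 \left(-1 - \frac{x}{3}\right) = 5 \left(-1 - \frac{x}{3}\right) = -5 - \frac{5 x}{3}$)
$\frac{b{\left(0,\frac{12}{7} \right)}}{G} + \frac{493}{-374} = \frac{-5 - 0}{-63} + \frac{493}{-374} = \left(-5 + 0\right) \left(- \frac{1}{63}\right) + 493 \left(- \frac{1}{374}\right) = \left(-5\right) \left(- \frac{1}{63}\right) - \frac{29}{22} = \frac{5}{63} - \frac{29}{22} = - \frac{1717}{1386}$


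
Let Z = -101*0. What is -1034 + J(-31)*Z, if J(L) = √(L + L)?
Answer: -1034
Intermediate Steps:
Z = 0
J(L) = √2*√L (J(L) = √(2*L) = √2*√L)
-1034 + J(-31)*Z = -1034 + (√2*√(-31))*0 = -1034 + (√2*(I*√31))*0 = -1034 + (I*√62)*0 = -1034 + 0 = -1034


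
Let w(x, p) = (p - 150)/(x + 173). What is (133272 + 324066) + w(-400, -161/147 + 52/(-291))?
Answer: 70490980669/154133 ≈ 4.5734e+5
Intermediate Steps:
w(x, p) = (-150 + p)/(173 + x)
(133272 + 324066) + w(-400, -161/147 + 52/(-291)) = (133272 + 324066) + (-150 + (-161/147 + 52/(-291)))/(173 - 400) = 457338 + (-150 + (-161*1/147 + 52*(-1/291)))/(-227) = 457338 - (-150 + (-23/21 - 52/291))/227 = 457338 - (-150 - 865/679)/227 = 457338 - 1/227*(-102715/679) = 457338 + 102715/154133 = 70490980669/154133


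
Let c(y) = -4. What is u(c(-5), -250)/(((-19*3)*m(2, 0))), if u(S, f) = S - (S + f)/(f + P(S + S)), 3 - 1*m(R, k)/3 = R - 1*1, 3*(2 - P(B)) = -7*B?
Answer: 1981/136800 ≈ 0.014481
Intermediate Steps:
P(B) = 2 + 7*B/3 (P(B) = 2 - (-7)*B/3 = 2 + 7*B/3)
m(R, k) = 12 - 3*R (m(R, k) = 9 - 3*(R - 1*1) = 9 - 3*(R - 1) = 9 - 3*(-1 + R) = 9 + (3 - 3*R) = 12 - 3*R)
u(S, f) = S - (S + f)/(2 + f + 14*S/3) (u(S, f) = S - (S + f)/(f + (2 + 7*(S + S)/3)) = S - (S + f)/(f + (2 + 7*(2*S)/3)) = S - (S + f)/(f + (2 + 14*S/3)) = S - (S + f)/(2 + f + 14*S/3))
u(c(-5), -250)/(((-19*3)*m(2, 0))) = ((-3*(-250) + 3*(-4) + 14*(-4)**2 + 3*(-4)*(-250))/(6 + 3*(-250) + 14*(-4)))/(((-19*3)*(12 - 3*2))) = ((750 - 12 + 14*16 + 3000)/(6 - 750 - 56))/((-57*(12 - 6))) = ((750 - 12 + 224 + 3000)/(-800))/((-57*6)) = -1/800*3962/(-342) = -1981/400*(-1/342) = 1981/136800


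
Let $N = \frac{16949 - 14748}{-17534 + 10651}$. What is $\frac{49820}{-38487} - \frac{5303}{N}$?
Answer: $\frac{1404686975543}{84709887} \approx 16582.0$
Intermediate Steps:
$N = - \frac{2201}{6883}$ ($N = \frac{2201}{-6883} = 2201 \left(- \frac{1}{6883}\right) = - \frac{2201}{6883} \approx -0.31977$)
$\frac{49820}{-38487} - \frac{5303}{N} = \frac{49820}{-38487} - \frac{5303}{- \frac{2201}{6883}} = 49820 \left(- \frac{1}{38487}\right) - - \frac{36500549}{2201} = - \frac{49820}{38487} + \frac{36500549}{2201} = \frac{1404686975543}{84709887}$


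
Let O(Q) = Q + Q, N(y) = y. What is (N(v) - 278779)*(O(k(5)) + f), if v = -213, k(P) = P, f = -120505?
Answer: 33617141040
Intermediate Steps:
O(Q) = 2*Q
(N(v) - 278779)*(O(k(5)) + f) = (-213 - 278779)*(2*5 - 120505) = -278992*(10 - 120505) = -278992*(-120495) = 33617141040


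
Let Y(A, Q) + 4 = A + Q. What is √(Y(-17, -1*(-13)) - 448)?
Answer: 2*I*√114 ≈ 21.354*I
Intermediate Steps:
Y(A, Q) = -4 + A + Q (Y(A, Q) = -4 + (A + Q) = -4 + A + Q)
√(Y(-17, -1*(-13)) - 448) = √((-4 - 17 - 1*(-13)) - 448) = √((-4 - 17 + 13) - 448) = √(-8 - 448) = √(-456) = 2*I*√114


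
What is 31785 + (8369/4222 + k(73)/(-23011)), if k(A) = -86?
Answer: 3088183311121/97152442 ≈ 31787.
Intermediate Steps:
31785 + (8369/4222 + k(73)/(-23011)) = 31785 + (8369/4222 - 86/(-23011)) = 31785 + (8369*(1/4222) - 86*(-1/23011)) = 31785 + (8369/4222 + 86/23011) = 31785 + 192942151/97152442 = 3088183311121/97152442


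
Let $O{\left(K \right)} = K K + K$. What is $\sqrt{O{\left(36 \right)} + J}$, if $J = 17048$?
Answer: $2 \sqrt{4595} \approx 135.57$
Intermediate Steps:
$O{\left(K \right)} = K + K^{2}$ ($O{\left(K \right)} = K^{2} + K = K + K^{2}$)
$\sqrt{O{\left(36 \right)} + J} = \sqrt{36 \left(1 + 36\right) + 17048} = \sqrt{36 \cdot 37 + 17048} = \sqrt{1332 + 17048} = \sqrt{18380} = 2 \sqrt{4595}$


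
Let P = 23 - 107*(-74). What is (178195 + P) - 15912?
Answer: 170224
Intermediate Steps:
P = 7941 (P = 23 + 7918 = 7941)
(178195 + P) - 15912 = (178195 + 7941) - 15912 = 186136 - 15912 = 170224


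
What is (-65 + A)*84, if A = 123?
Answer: 4872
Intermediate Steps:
(-65 + A)*84 = (-65 + 123)*84 = 58*84 = 4872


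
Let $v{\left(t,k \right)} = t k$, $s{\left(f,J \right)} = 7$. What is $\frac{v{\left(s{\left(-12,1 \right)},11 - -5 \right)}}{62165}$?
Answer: $\frac{112}{62165} \approx 0.0018017$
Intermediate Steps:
$v{\left(t,k \right)} = k t$
$\frac{v{\left(s{\left(-12,1 \right)},11 - -5 \right)}}{62165} = \frac{\left(11 - -5\right) 7}{62165} = \left(11 + 5\right) 7 \cdot \frac{1}{62165} = 16 \cdot 7 \cdot \frac{1}{62165} = 112 \cdot \frac{1}{62165} = \frac{112}{62165}$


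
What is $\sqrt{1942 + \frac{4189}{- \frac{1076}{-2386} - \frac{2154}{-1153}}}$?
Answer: $\frac{\sqrt{9535927476435537}}{1595018} \approx 61.223$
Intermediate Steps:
$\sqrt{1942 + \frac{4189}{- \frac{1076}{-2386} - \frac{2154}{-1153}}} = \sqrt{1942 + \frac{4189}{\left(-1076\right) \left(- \frac{1}{2386}\right) - - \frac{2154}{1153}}} = \sqrt{1942 + \frac{4189}{\frac{538}{1193} + \frac{2154}{1153}}} = \sqrt{1942 + \frac{4189}{\frac{3190036}{1375529}}} = \sqrt{1942 + 4189 \cdot \frac{1375529}{3190036}} = \sqrt{1942 + \frac{5762090981}{3190036}} = \sqrt{\frac{11957140893}{3190036}} = \frac{\sqrt{9535927476435537}}{1595018}$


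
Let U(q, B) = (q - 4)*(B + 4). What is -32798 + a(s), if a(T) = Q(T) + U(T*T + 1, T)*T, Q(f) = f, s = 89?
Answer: 65504577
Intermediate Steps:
U(q, B) = (-4 + q)*(4 + B)
a(T) = T + T*(-12 - 4*T + 4*T**2 + T*(1 + T**2)) (a(T) = T + (-16 - 4*T + 4*(T*T + 1) + T*(T*T + 1))*T = T + (-16 - 4*T + 4*(T**2 + 1) + T*(T**2 + 1))*T = T + (-16 - 4*T + 4*(1 + T**2) + T*(1 + T**2))*T = T + (-16 - 4*T + (4 + 4*T**2) + T*(1 + T**2))*T = T + (-12 - 4*T + 4*T**2 + T*(1 + T**2))*T = T + T*(-12 - 4*T + 4*T**2 + T*(1 + T**2)))
-32798 + a(s) = -32798 + 89*(-11 + 89**3 - 3*89 + 4*89**2) = -32798 + 89*(-11 + 704969 - 267 + 4*7921) = -32798 + 89*(-11 + 704969 - 267 + 31684) = -32798 + 89*736375 = -32798 + 65537375 = 65504577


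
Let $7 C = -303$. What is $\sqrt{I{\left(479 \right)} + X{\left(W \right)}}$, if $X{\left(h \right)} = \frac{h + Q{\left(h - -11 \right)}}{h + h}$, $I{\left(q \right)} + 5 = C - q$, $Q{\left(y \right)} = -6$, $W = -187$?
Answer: $\frac{i \sqrt{3610439294}}{2618} \approx 22.951 i$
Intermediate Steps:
$C = - \frac{303}{7}$ ($C = \frac{1}{7} \left(-303\right) = - \frac{303}{7} \approx -43.286$)
$I{\left(q \right)} = - \frac{338}{7} - q$ ($I{\left(q \right)} = -5 - \left(\frac{303}{7} + q\right) = - \frac{338}{7} - q$)
$X{\left(h \right)} = \frac{-6 + h}{2 h}$ ($X{\left(h \right)} = \frac{h - 6}{h + h} = \frac{-6 + h}{2 h}$)
$\sqrt{I{\left(479 \right)} + X{\left(W \right)}} = \sqrt{\left(- \frac{338}{7} - 479\right) + \frac{-6 - 187}{2 \left(-187\right)}} = \sqrt{\left(- \frac{338}{7} - 479\right) + \frac{1}{2} \left(- \frac{1}{187}\right) \left(-193\right)} = \sqrt{- \frac{3691}{7} + \frac{193}{374}} = \sqrt{- \frac{1379083}{2618}} = \frac{i \sqrt{3610439294}}{2618}$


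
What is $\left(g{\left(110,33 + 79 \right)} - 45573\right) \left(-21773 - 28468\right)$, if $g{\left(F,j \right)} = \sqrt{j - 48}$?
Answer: $2289231165$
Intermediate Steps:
$g{\left(F,j \right)} = \sqrt{-48 + j}$
$\left(g{\left(110,33 + 79 \right)} - 45573\right) \left(-21773 - 28468\right) = \left(\sqrt{-48 + \left(33 + 79\right)} - 45573\right) \left(-21773 - 28468\right) = \left(\sqrt{-48 + 112} - 45573\right) \left(-50241\right) = \left(\sqrt{64} - 45573\right) \left(-50241\right) = \left(8 - 45573\right) \left(-50241\right) = \left(-45565\right) \left(-50241\right) = 2289231165$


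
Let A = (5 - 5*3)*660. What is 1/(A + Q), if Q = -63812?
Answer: -1/70412 ≈ -1.4202e-5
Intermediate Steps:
A = -6600 (A = (5 - 15)*660 = -10*660 = -6600)
1/(A + Q) = 1/(-6600 - 63812) = 1/(-70412) = -1/70412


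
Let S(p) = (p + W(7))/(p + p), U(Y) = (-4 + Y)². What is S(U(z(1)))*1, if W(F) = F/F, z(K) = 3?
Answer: 1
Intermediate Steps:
W(F) = 1
S(p) = (1 + p)/(2*p) (S(p) = (p + 1)/(p + p) = (1 + p)/((2*p)) = (1 + p)*(1/(2*p)) = (1 + p)/(2*p))
S(U(z(1)))*1 = ((1 + (-4 + 3)²)/(2*((-4 + 3)²)))*1 = ((1 + (-1)²)/(2*((-1)²)))*1 = ((½)*(1 + 1)/1)*1 = ((½)*1*2)*1 = 1*1 = 1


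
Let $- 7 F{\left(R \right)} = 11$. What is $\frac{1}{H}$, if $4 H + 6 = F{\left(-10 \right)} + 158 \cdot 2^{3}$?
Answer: $\frac{28}{8795} \approx 0.0031836$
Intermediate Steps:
$F{\left(R \right)} = - \frac{11}{7}$ ($F{\left(R \right)} = \left(- \frac{1}{7}\right) 11 = - \frac{11}{7}$)
$H = \frac{8795}{28}$ ($H = - \frac{3}{2} + \frac{- \frac{11}{7} + 158 \cdot 2^{3}}{4} = - \frac{3}{2} + \frac{- \frac{11}{7} + 158 \cdot 8}{4} = - \frac{3}{2} + \frac{- \frac{11}{7} + 1264}{4} = - \frac{3}{2} + \frac{1}{4} \cdot \frac{8837}{7} = - \frac{3}{2} + \frac{8837}{28} = \frac{8795}{28} \approx 314.11$)
$\frac{1}{H} = \frac{1}{\frac{8795}{28}} = \frac{28}{8795}$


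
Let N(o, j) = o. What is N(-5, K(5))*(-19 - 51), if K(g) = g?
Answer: 350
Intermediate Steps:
N(-5, K(5))*(-19 - 51) = -5*(-19 - 51) = -5*(-70) = 350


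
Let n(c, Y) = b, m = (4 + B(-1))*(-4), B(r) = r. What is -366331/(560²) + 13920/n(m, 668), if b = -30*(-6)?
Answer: 10236601/134400 ≈ 76.165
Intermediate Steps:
m = -12 (m = (4 - 1)*(-4) = 3*(-4) = -12)
b = 180
n(c, Y) = 180
-366331/(560²) + 13920/n(m, 668) = -366331/(560²) + 13920/180 = -366331/313600 + 13920*(1/180) = -366331*1/313600 + 232/3 = -52333/44800 + 232/3 = 10236601/134400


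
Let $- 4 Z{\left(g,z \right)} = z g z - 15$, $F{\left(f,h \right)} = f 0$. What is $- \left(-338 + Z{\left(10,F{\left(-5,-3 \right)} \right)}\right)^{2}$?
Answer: $- \frac{1787569}{16} \approx -1.1172 \cdot 10^{5}$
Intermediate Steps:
$F{\left(f,h \right)} = 0$
$Z{\left(g,z \right)} = \frac{15}{4} - \frac{g z^{2}}{4}$ ($Z{\left(g,z \right)} = - \frac{z g z - 15}{4} = - \frac{g z z - 15}{4} = - \frac{g z^{2} - 15}{4} = - \frac{-15 + g z^{2}}{4} = \frac{15}{4} - \frac{g z^{2}}{4}$)
$- \left(-338 + Z{\left(10,F{\left(-5,-3 \right)} \right)}\right)^{2} = - \left(-338 + \left(\frac{15}{4} - \frac{5 \cdot 0^{2}}{2}\right)\right)^{2} = - \left(-338 + \left(\frac{15}{4} - \frac{5}{2} \cdot 0\right)\right)^{2} = - \left(-338 + \left(\frac{15}{4} + 0\right)\right)^{2} = - \left(-338 + \frac{15}{4}\right)^{2} = - \left(- \frac{1337}{4}\right)^{2} = \left(-1\right) \frac{1787569}{16} = - \frac{1787569}{16}$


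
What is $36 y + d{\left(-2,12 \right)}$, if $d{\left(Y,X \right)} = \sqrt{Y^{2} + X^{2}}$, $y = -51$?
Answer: $-1836 + 2 \sqrt{37} \approx -1823.8$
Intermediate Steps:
$d{\left(Y,X \right)} = \sqrt{X^{2} + Y^{2}}$
$36 y + d{\left(-2,12 \right)} = 36 \left(-51\right) + \sqrt{12^{2} + \left(-2\right)^{2}} = -1836 + \sqrt{144 + 4} = -1836 + \sqrt{148} = -1836 + 2 \sqrt{37}$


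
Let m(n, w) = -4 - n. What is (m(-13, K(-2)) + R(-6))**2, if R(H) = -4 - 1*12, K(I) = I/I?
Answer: 49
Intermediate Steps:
K(I) = 1
R(H) = -16 (R(H) = -4 - 12 = -16)
(m(-13, K(-2)) + R(-6))**2 = ((-4 - 1*(-13)) - 16)**2 = ((-4 + 13) - 16)**2 = (9 - 16)**2 = (-7)**2 = 49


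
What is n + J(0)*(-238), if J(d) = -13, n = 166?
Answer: 3260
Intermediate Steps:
n + J(0)*(-238) = 166 - 13*(-238) = 166 + 3094 = 3260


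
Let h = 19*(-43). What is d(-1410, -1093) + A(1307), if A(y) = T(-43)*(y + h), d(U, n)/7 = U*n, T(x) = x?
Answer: 10766840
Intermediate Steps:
d(U, n) = 7*U*n (d(U, n) = 7*(U*n) = 7*U*n)
h = -817
A(y) = 35131 - 43*y (A(y) = -43*(y - 817) = -43*(-817 + y) = 35131 - 43*y)
d(-1410, -1093) + A(1307) = 7*(-1410)*(-1093) + (35131 - 43*1307) = 10787910 + (35131 - 56201) = 10787910 - 21070 = 10766840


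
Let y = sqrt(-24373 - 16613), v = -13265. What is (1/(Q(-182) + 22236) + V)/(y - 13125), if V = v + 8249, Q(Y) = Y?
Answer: 483975025625/1266683332998 + 110622863*I*sqrt(506)/422227777666 ≈ 0.38208 + 0.0058935*I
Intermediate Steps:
V = -5016 (V = -13265 + 8249 = -5016)
y = 9*I*sqrt(506) (y = sqrt(-40986) = 9*I*sqrt(506) ≈ 202.45*I)
(1/(Q(-182) + 22236) + V)/(y - 13125) = (1/(-182 + 22236) - 5016)/(9*I*sqrt(506) - 13125) = (1/22054 - 5016)/(-13125 + 9*I*sqrt(506)) = -110622863/(22054*(-13125 + 9*I*sqrt(506)))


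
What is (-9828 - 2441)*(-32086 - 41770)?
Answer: 906139264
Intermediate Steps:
(-9828 - 2441)*(-32086 - 41770) = -12269*(-73856) = 906139264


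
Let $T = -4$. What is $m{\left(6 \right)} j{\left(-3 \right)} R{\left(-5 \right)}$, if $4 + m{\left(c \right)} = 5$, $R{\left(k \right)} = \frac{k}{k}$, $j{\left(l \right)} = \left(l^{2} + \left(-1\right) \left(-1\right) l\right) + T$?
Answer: $2$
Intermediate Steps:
$j{\left(l \right)} = -4 + l + l^{2}$ ($j{\left(l \right)} = \left(l^{2} + \left(-1\right) \left(-1\right) l\right) - 4 = \left(l^{2} + 1 l\right) - 4 = \left(l^{2} + l\right) - 4 = \left(l + l^{2}\right) - 4 = -4 + l + l^{2}$)
$R{\left(k \right)} = 1$
$m{\left(c \right)} = 1$ ($m{\left(c \right)} = -4 + 5 = 1$)
$m{\left(6 \right)} j{\left(-3 \right)} R{\left(-5 \right)} = 1 \left(-4 - 3 + \left(-3\right)^{2}\right) 1 = 1 \left(-4 - 3 + 9\right) 1 = 1 \cdot 2 \cdot 1 = 2 \cdot 1 = 2$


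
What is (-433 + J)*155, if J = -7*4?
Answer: -71455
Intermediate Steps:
J = -28
(-433 + J)*155 = (-433 - 28)*155 = -461*155 = -71455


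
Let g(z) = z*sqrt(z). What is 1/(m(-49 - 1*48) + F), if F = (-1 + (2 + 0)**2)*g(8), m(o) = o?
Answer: -97/4801 - 48*sqrt(2)/4801 ≈ -0.034343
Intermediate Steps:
g(z) = z**(3/2)
F = 48*sqrt(2) (F = (-1 + (2 + 0)**2)*8**(3/2) = (-1 + 2**2)*(16*sqrt(2)) = (-1 + 4)*(16*sqrt(2)) = 3*(16*sqrt(2)) = 48*sqrt(2) ≈ 67.882)
1/(m(-49 - 1*48) + F) = 1/((-49 - 1*48) + 48*sqrt(2)) = 1/((-49 - 48) + 48*sqrt(2)) = 1/(-97 + 48*sqrt(2))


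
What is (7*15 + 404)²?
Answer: 259081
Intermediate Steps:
(7*15 + 404)² = (105 + 404)² = 509² = 259081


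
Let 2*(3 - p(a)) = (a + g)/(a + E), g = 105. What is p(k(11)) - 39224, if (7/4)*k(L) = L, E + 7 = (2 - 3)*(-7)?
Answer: -3452227/88 ≈ -39230.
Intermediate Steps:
E = 0 (E = -7 + (2 - 3)*(-7) = -7 - 1*(-7) = -7 + 7 = 0)
k(L) = 4*L/7
p(a) = 3 - (105 + a)/(2*a) (p(a) = 3 - (a + 105)/(2*(a + 0)) = 3 - (105 + a)/(2*a))
p(k(11)) - 39224 = 5*(-21 + (4/7)*11)/(2*(((4/7)*11))) - 39224 = 5*(-21 + 44/7)/(2*(44/7)) - 39224 = (5/2)*(7/44)*(-103/7) - 39224 = -515/88 - 39224 = -3452227/88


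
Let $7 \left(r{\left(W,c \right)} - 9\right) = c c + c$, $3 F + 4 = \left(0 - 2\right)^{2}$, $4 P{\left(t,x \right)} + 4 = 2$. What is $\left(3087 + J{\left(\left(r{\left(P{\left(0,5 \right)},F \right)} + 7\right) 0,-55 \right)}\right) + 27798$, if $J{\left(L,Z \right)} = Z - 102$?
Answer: $30728$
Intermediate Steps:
$P{\left(t,x \right)} = - \frac{1}{2}$ ($P{\left(t,x \right)} = -1 + \frac{1}{4} \cdot 2 = -1 + \frac{1}{2} = - \frac{1}{2}$)
$F = 0$ ($F = - \frac{4}{3} + \frac{\left(0 - 2\right)^{2}}{3} = - \frac{4}{3} + \frac{\left(-2\right)^{2}}{3} = - \frac{4}{3} + \frac{1}{3} \cdot 4 = - \frac{4}{3} + \frac{4}{3} = 0$)
$r{\left(W,c \right)} = 9 + \frac{c}{7} + \frac{c^{2}}{7}$ ($r{\left(W,c \right)} = 9 + \frac{c c + c}{7} = 9 + \frac{c^{2} + c}{7} = 9 + \frac{c + c^{2}}{7} = 9 + \left(\frac{c}{7} + \frac{c^{2}}{7}\right) = 9 + \frac{c}{7} + \frac{c^{2}}{7}$)
$J{\left(L,Z \right)} = -102 + Z$
$\left(3087 + J{\left(\left(r{\left(P{\left(0,5 \right)},F \right)} + 7\right) 0,-55 \right)}\right) + 27798 = \left(3087 - 157\right) + 27798 = 2930 + 27798 = 30728$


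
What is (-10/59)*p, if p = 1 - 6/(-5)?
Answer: -22/59 ≈ -0.37288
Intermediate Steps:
p = 11/5 (p = 1 - 6*(-1)/5 = 1 - 1*(-6/5) = 1 + 6/5 = 11/5 ≈ 2.2000)
(-10/59)*p = -10/59*(11/5) = -10*1/59*(11/5) = -10/59*11/5 = -22/59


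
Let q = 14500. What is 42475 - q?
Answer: 27975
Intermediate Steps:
42475 - q = 42475 - 1*14500 = 42475 - 14500 = 27975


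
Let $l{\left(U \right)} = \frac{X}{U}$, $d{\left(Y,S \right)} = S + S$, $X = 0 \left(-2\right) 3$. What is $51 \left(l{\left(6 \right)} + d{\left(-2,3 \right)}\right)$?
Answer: $306$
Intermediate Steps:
$X = 0$ ($X = 0 \cdot 3 = 0$)
$d{\left(Y,S \right)} = 2 S$
$l{\left(U \right)} = 0$ ($l{\left(U \right)} = \frac{0}{U} = 0$)
$51 \left(l{\left(6 \right)} + d{\left(-2,3 \right)}\right) = 51 \left(0 + 2 \cdot 3\right) = 51 \left(0 + 6\right) = 51 \cdot 6 = 306$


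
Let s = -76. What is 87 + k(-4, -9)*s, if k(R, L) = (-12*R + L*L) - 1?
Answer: -9641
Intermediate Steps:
k(R, L) = -1 + L² - 12*R (k(R, L) = (-12*R + L²) - 1 = (L² - 12*R) - 1 = -1 + L² - 12*R)
87 + k(-4, -9)*s = 87 + (-1 + (-9)² - 12*(-4))*(-76) = 87 + (-1 + 81 + 48)*(-76) = 87 + 128*(-76) = 87 - 9728 = -9641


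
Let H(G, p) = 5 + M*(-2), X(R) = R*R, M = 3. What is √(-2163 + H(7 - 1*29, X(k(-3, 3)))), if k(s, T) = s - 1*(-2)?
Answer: 2*I*√541 ≈ 46.519*I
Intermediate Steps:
k(s, T) = 2 + s (k(s, T) = s + 2 = 2 + s)
X(R) = R²
H(G, p) = -1 (H(G, p) = 5 + 3*(-2) = 5 - 6 = -1)
√(-2163 + H(7 - 1*29, X(k(-3, 3)))) = √(-2163 - 1) = √(-2164) = 2*I*√541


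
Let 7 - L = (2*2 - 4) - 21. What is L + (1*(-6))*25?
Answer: -122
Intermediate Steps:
L = 28 (L = 7 - ((2*2 - 4) - 21) = 7 - ((4 - 4) - 21) = 7 - (0 - 21) = 7 - 1*(-21) = 7 + 21 = 28)
L + (1*(-6))*25 = 28 + (1*(-6))*25 = 28 - 6*25 = 28 - 150 = -122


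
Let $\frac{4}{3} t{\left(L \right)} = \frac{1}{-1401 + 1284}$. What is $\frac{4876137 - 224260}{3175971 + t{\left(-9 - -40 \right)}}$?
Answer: $\frac{725692812}{495451475} \approx 1.4647$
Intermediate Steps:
$t{\left(L \right)} = - \frac{1}{156}$ ($t{\left(L \right)} = \frac{3}{4 \left(-1401 + 1284\right)} = \frac{3}{4 \left(-117\right)} = \frac{3}{4} \left(- \frac{1}{117}\right) = - \frac{1}{156}$)
$\frac{4876137 - 224260}{3175971 + t{\left(-9 - -40 \right)}} = \frac{4876137 - 224260}{3175971 - \frac{1}{156}} = \frac{4651877}{\frac{495451475}{156}} = 4651877 \cdot \frac{156}{495451475} = \frac{725692812}{495451475}$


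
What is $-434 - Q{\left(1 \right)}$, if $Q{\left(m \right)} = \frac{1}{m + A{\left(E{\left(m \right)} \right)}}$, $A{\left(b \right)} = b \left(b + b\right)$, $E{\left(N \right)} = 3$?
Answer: $- \frac{8247}{19} \approx -434.05$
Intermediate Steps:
$A{\left(b \right)} = 2 b^{2}$ ($A{\left(b \right)} = b 2 b = 2 b^{2}$)
$Q{\left(m \right)} = \frac{1}{18 + m}$ ($Q{\left(m \right)} = \frac{1}{m + 2 \cdot 3^{2}} = \frac{1}{m + 2 \cdot 9} = \frac{1}{m + 18} = \frac{1}{18 + m}$)
$-434 - Q{\left(1 \right)} = -434 - \frac{1}{18 + 1} = -434 - \frac{1}{19} = - \frac{8247}{19}$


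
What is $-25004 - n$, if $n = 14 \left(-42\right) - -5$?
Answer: $-24421$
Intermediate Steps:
$n = -583$ ($n = -588 + \left(-3 + 8\right) = -588 + 5 = -583$)
$-25004 - n = -25004 - -583 = -25004 + 583 = -24421$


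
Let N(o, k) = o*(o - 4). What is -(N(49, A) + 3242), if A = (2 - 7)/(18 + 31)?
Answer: -5447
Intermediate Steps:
A = -5/49 ≈ -0.10204
N(o, k) = o*(-4 + o)
-(N(49, A) + 3242) = -(49*(-4 + 49) + 3242) = -(49*45 + 3242) = -(2205 + 3242) = -1*5447 = -5447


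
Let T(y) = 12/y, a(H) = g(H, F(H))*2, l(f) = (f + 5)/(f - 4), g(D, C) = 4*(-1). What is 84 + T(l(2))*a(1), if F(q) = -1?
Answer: 780/7 ≈ 111.43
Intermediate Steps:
g(D, C) = -4
l(f) = (5 + f)/(-4 + f)
a(H) = -8 (a(H) = -4*2 = -8)
84 + T(l(2))*a(1) = 84 + (12/(((5 + 2)/(-4 + 2))))*(-8) = 84 + (12/((7/(-2))))*(-8) = 84 + (12/((-½*7)))*(-8) = 84 + (12/(-7/2))*(-8) = 84 + (12*(-2/7))*(-8) = 84 - 24/7*(-8) = 84 + 192/7 = 780/7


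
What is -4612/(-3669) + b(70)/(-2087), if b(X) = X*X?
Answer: -8352856/7657203 ≈ -1.0908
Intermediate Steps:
b(X) = X²
-4612/(-3669) + b(70)/(-2087) = -4612/(-3669) + 70²/(-2087) = -4612*(-1/3669) + 4900*(-1/2087) = 4612/3669 - 4900/2087 = -8352856/7657203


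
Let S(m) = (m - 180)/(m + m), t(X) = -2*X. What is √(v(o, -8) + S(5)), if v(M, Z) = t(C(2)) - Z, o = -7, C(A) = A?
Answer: 3*I*√6/2 ≈ 3.6742*I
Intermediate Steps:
S(m) = (-180 + m)/(2*m) (S(m) = (-180 + m)/((2*m)) = (-180 + m)*(1/(2*m)) = (-180 + m)/(2*m))
v(M, Z) = -4 - Z (v(M, Z) = -2*2 - Z = -4 - Z)
√(v(o, -8) + S(5)) = √((-4 - 1*(-8)) + (½)*(-180 + 5)/5) = √((-4 + 8) + (½)*(⅕)*(-175)) = √(4 - 35/2) = √(-27/2) = 3*I*√6/2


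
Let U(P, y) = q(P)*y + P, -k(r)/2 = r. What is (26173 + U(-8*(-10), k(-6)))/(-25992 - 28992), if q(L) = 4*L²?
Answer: -111151/18328 ≈ -6.0645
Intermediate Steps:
k(r) = -2*r
U(P, y) = P + 4*y*P² (U(P, y) = (4*P²)*y + P = 4*y*P² + P = P + 4*y*P²)
(26173 + U(-8*(-10), k(-6)))/(-25992 - 28992) = (26173 + (-8*(-10))*(1 + 4*(-8*(-10))*(-2*(-6))))/(-25992 - 28992) = (26173 + 80*(1 + 4*80*12))/(-54984) = (26173 + 80*(1 + 3840))*(-1/54984) = (26173 + 80*3841)*(-1/54984) = (26173 + 307280)*(-1/54984) = 333453*(-1/54984) = -111151/18328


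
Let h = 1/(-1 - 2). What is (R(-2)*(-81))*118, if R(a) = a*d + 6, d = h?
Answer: -63720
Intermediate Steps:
h = -⅓ (h = 1/(-3) = -⅓ ≈ -0.33333)
d = -⅓ ≈ -0.33333
R(a) = 6 - a/3 (R(a) = a*(-⅓) + 6 = -a/3 + 6 = 6 - a/3)
(R(-2)*(-81))*118 = ((6 - ⅓*(-2))*(-81))*118 = ((6 + ⅔)*(-81))*118 = ((20/3)*(-81))*118 = -540*118 = -63720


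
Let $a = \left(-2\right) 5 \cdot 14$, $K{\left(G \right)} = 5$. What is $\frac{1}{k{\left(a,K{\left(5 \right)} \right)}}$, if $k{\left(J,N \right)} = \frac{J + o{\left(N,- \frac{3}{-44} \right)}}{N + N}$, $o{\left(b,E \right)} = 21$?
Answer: $- \frac{10}{119} \approx -0.084034$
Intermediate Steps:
$a = -140$ ($a = \left(-10\right) 14 = -140$)
$k{\left(J,N \right)} = \frac{21 + J}{2 N}$ ($k{\left(J,N \right)} = \frac{J + 21}{N + N} = \frac{21 + J}{2 N}$)
$\frac{1}{k{\left(a,K{\left(5 \right)} \right)}} = \frac{1}{\frac{1}{2} \cdot \frac{1}{5} \left(21 - 140\right)} = \frac{1}{\frac{1}{2} \cdot \frac{1}{5} \left(-119\right)} = \frac{1}{- \frac{119}{10}} = - \frac{10}{119}$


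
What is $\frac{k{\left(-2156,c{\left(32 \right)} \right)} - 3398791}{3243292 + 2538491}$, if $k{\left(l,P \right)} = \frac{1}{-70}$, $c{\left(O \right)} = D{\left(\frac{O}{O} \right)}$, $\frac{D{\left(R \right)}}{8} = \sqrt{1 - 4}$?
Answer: $- \frac{237915371}{404724810} \approx -0.58784$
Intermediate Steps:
$D{\left(R \right)} = 8 i \sqrt{3}$ ($D{\left(R \right)} = 8 \sqrt{1 - 4} = 8 \sqrt{-3} = 8 i \sqrt{3}$)
$c{\left(O \right)} = 8 i \sqrt{3}$
$k{\left(l,P \right)} = - \frac{1}{70}$
$\frac{k{\left(-2156,c{\left(32 \right)} \right)} - 3398791}{3243292 + 2538491} = \frac{- \frac{1}{70} - 3398791}{3243292 + 2538491} = - \frac{237915371}{70 \cdot 5781783} = \left(- \frac{237915371}{70}\right) \frac{1}{5781783} = - \frac{237915371}{404724810}$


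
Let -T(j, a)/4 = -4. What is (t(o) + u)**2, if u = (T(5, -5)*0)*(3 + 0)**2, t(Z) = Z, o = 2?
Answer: 4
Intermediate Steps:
T(j, a) = 16 (T(j, a) = -4*(-4) = 16)
u = 0 (u = (16*0)*(3 + 0)**2 = 0*3**2 = 0*9 = 0)
(t(o) + u)**2 = (2 + 0)**2 = 2**2 = 4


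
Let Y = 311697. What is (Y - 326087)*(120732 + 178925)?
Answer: -4312064230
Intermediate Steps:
(Y - 326087)*(120732 + 178925) = (311697 - 326087)*(120732 + 178925) = -14390*299657 = -4312064230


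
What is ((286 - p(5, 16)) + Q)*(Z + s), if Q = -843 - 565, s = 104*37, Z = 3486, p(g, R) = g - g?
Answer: -8228748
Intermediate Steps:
p(g, R) = 0
s = 3848
Q = -1408
((286 - p(5, 16)) + Q)*(Z + s) = ((286 - 1*0) - 1408)*(3486 + 3848) = ((286 + 0) - 1408)*7334 = (286 - 1408)*7334 = -1122*7334 = -8228748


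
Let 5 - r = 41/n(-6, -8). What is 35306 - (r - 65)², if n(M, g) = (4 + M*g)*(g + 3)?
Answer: 2144603119/67600 ≈ 31725.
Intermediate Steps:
n(M, g) = (3 + g)*(4 + M*g) (n(M, g) = (4 + M*g)*(3 + g) = (3 + g)*(4 + M*g))
r = 1341/260 (r = 5 - 41/(12 + 4*(-8) - 6*(-8)² + 3*(-6)*(-8)) = 5 - 41/(12 - 32 - 6*64 + 144) = 5 - 41/(12 - 32 - 384 + 144) = 5 - 41/(-260) = 5 - 41*(-1)/260 = 5 - 1*(-41/260) = 5 + 41/260 = 1341/260 ≈ 5.1577)
35306 - (r - 65)² = 35306 - (1341/260 - 65)² = 35306 - (-15559/260)² = 35306 - 1*242082481/67600 = 35306 - 242082481/67600 = 2144603119/67600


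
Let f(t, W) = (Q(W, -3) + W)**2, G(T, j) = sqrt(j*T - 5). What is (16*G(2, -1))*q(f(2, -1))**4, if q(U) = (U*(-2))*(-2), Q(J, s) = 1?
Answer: 0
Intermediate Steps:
G(T, j) = sqrt(-5 + T*j) (G(T, j) = sqrt(T*j - 5) = sqrt(-5 + T*j))
f(t, W) = (1 + W)**2
q(U) = 4*U (q(U) = -2*U*(-2) = 4*U)
(16*G(2, -1))*q(f(2, -1))**4 = (16*sqrt(-5 + 2*(-1)))*(4*(1 - 1)**2)**4 = (16*sqrt(-5 - 2))*(4*0**2)**4 = (16*sqrt(-7))*(4*0)**4 = (16*(I*sqrt(7)))*0**4 = (16*I*sqrt(7))*0 = 0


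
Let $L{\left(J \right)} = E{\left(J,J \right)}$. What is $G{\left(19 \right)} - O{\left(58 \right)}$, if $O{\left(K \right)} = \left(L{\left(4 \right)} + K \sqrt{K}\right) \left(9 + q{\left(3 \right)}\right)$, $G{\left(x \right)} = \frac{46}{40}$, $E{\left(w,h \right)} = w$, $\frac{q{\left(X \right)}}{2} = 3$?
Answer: $- \frac{1177}{20} - 870 \sqrt{58} \approx -6684.6$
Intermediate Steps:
$q{\left(X \right)} = 6$ ($q{\left(X \right)} = 2 \cdot 3 = 6$)
$G{\left(x \right)} = \frac{23}{20}$ ($G{\left(x \right)} = 46 \cdot \frac{1}{40} = \frac{23}{20}$)
$L{\left(J \right)} = J$
$O{\left(K \right)} = 60 + 15 K^{\frac{3}{2}}$ ($O{\left(K \right)} = \left(4 + K \sqrt{K}\right) \left(9 + 6\right) = \left(4 + K^{\frac{3}{2}}\right) 15 = 60 + 15 K^{\frac{3}{2}}$)
$G{\left(19 \right)} - O{\left(58 \right)} = \frac{23}{20} - \left(60 + 15 \cdot 58^{\frac{3}{2}}\right) = \frac{23}{20} - \left(60 + 15 \cdot 58 \sqrt{58}\right) = \frac{23}{20} - \left(60 + 870 \sqrt{58}\right) = - \frac{1177}{20} - 870 \sqrt{58}$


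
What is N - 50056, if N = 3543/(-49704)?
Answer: -829328989/16568 ≈ -50056.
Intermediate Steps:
N = -1181/16568 (N = 3543*(-1/49704) = -1181/16568 ≈ -0.071282)
N - 50056 = -1181/16568 - 50056 = -829328989/16568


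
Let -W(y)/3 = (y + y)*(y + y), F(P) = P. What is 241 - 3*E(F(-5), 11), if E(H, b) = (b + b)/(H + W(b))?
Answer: 351203/1457 ≈ 241.05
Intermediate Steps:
W(y) = -12*y² (W(y) = -3*(y + y)*(y + y) = -3*2*y*2*y = -12*y²)
E(H, b) = 2*b/(H - 12*b²) (E(H, b) = (b + b)/(H - 12*b²) = (2*b)/(H - 12*b²) = 2*b/(H - 12*b²))
241 - 3*E(F(-5), 11) = 241 - 6*11/(-5 - 12*11²) = 241 - 6*11/(-5 - 12*121) = 241 - 6*11/(-5 - 1452) = 241 - 6*11/(-1457) = 241 - 6*11*(-1)/1457 = 241 - 3*(-22/1457) = 241 + 66/1457 = 351203/1457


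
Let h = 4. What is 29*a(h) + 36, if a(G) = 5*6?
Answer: 906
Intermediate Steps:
a(G) = 30
29*a(h) + 36 = 29*30 + 36 = 870 + 36 = 906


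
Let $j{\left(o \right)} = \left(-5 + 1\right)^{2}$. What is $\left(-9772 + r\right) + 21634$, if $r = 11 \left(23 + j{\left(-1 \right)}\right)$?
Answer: $12291$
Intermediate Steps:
$j{\left(o \right)} = 16$ ($j{\left(o \right)} = \left(-4\right)^{2} = 16$)
$r = 429$ ($r = 11 \left(23 + 16\right) = 11 \cdot 39 = 429$)
$\left(-9772 + r\right) + 21634 = \left(-9772 + 429\right) + 21634 = -9343 + 21634 = 12291$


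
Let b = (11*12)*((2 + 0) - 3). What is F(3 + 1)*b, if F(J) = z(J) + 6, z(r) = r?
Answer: -1320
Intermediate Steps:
b = -132 (b = 132*(2 - 3) = 132*(-1) = -132)
F(J) = 6 + J (F(J) = J + 6 = 6 + J)
F(3 + 1)*b = (6 + (3 + 1))*(-132) = (6 + 4)*(-132) = 10*(-132) = -1320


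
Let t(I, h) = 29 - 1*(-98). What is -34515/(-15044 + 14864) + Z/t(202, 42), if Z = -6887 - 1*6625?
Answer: 43361/508 ≈ 85.356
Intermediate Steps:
t(I, h) = 127 (t(I, h) = 29 + 98 = 127)
Z = -13512 (Z = -6887 - 6625 = -13512)
-34515/(-15044 + 14864) + Z/t(202, 42) = -34515/(-15044 + 14864) - 13512/127 = -34515/(-180) - 13512*1/127 = -34515*(-1/180) - 13512/127 = 767/4 - 13512/127 = 43361/508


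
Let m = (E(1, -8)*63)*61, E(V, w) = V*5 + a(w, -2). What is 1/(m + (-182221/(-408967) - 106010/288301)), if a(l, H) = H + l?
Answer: -9069661159/174272833023658 ≈ -5.2043e-5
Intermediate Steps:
E(V, w) = -2 + w + 5*V (E(V, w) = V*5 + (-2 + w) = 5*V + (-2 + w) = -2 + w + 5*V)
m = -19215 (m = ((-2 - 8 + 5*1)*63)*61 = ((-2 - 8 + 5)*63)*61 = -5*63*61 = -315*61 = -19215)
1/(m + (-182221/(-408967) - 106010/288301)) = 1/(-19215 + (-182221/(-408967) - 106010/288301)) = 1/(-19215 + (-182221*(-1/408967) - 106010*1/288301)) = 1/(-19215 + (14017/31459 - 106010/288301)) = 1/(-19215 + 706146527/9069661159) = 1/(-174272833023658/9069661159) = -9069661159/174272833023658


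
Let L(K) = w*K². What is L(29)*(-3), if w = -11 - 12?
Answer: 58029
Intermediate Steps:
w = -23
L(K) = -23*K²
L(29)*(-3) = -23*29²*(-3) = -23*841*(-3) = -19343*(-3) = 58029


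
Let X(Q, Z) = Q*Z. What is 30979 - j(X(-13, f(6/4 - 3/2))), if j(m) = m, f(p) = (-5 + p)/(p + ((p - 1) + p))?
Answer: 31044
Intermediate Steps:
f(p) = (-5 + p)/(-1 + 3*p) (f(p) = (-5 + p)/(p + ((-1 + p) + p)) = (-5 + p)/(p + (-1 + 2*p)) = (-5 + p)/(-1 + 3*p))
30979 - j(X(-13, f(6/4 - 3/2))) = 30979 - (-13)*(-5 + (6/4 - 3/2))/(-1 + 3*(6/4 - 3/2)) = 30979 - (-13)*(-5 + (6*(1/4) - 3*1/2))/(-1 + 3*(6*(1/4) - 3*1/2)) = 30979 - (-13)*(-5 + (3/2 - 3/2))/(-1 + 3*(3/2 - 3/2)) = 30979 - (-13)*(-5 + 0)/(-1 + 3*0) = 30979 - (-13)*-5/(-1 + 0) = 30979 - (-13)*-5/(-1) = 30979 - (-13)*(-1*(-5)) = 30979 - (-13)*5 = 30979 - 1*(-65) = 30979 + 65 = 31044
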